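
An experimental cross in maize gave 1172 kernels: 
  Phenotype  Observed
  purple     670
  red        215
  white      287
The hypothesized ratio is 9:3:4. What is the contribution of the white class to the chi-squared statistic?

0.123

Under the 9:3:4 hypothesis (Σ ratio = 16, N = 1172):
  purple: 1172 × 9/16 = 659.25
  red: 1172 × 3/16 = 219.75
  white: 1172 × 4/16 = 293
Contribution of white: (287 − 293)² / 293 = 0.1229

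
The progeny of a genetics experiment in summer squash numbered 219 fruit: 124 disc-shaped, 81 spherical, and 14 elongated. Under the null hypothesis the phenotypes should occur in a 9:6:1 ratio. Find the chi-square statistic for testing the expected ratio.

Expected counts for N = 219 under a 9:6:1 ratio (total parts = 16):
  disc-shaped: 219 × 9/16 = 123.1875
  spherical: 219 × 6/16 = 82.125
  elongated: 219 × 1/16 = 13.6875
χ² = Σ (O − E)² / E
  disc-shaped: (124 − 123.1875)² / 123.1875 = 0.0054
  spherical: (81 − 82.125)² / 82.125 = 0.0154
  elongated: (14 − 13.6875)² / 13.6875 = 0.0071
χ² = 0.0054 + 0.0154 + 0.0071 = 0.0279 ≈ 0.028

0.028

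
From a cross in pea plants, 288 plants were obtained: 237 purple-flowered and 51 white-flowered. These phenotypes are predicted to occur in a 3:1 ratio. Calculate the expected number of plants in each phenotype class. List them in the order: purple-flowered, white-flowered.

The 3:1 ratio has 4 parts, so with N = 288 the expected counts are:
  purple-flowered: 288 × 3/4 = 216
  white-flowered: 288 × 1/4 = 72

216, 72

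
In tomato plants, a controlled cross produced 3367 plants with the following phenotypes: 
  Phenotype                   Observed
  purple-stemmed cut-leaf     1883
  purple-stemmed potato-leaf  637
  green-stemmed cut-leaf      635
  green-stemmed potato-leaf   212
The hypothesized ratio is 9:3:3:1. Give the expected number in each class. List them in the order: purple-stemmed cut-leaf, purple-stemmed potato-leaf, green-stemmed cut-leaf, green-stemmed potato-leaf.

Under the 9:3:3:1 hypothesis (Σ ratio = 16, N = 3367):
  purple-stemmed cut-leaf: 3367 × 9/16 = 1893.9375
  purple-stemmed potato-leaf: 3367 × 3/16 = 631.3125
  green-stemmed cut-leaf: 3367 × 3/16 = 631.3125
  green-stemmed potato-leaf: 3367 × 1/16 = 210.4375

1893.9375, 631.3125, 631.3125, 210.4375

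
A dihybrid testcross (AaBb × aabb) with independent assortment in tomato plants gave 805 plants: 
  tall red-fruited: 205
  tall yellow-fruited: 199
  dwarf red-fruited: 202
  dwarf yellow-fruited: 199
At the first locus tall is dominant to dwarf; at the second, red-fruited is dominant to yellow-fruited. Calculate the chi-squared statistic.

A dihybrid testcross with independent assortment gives a 1:1:1:1 ratio.
Total ratio parts = 4. Expected numbers out of 805:
  tall red-fruited: 805 × 1/4 = 201.25
  tall yellow-fruited: 805 × 1/4 = 201.25
  dwarf red-fruited: 805 × 1/4 = 201.25
  dwarf yellow-fruited: 805 × 1/4 = 201.25
χ² = Σ (O − E)² / E
  tall red-fruited: (205 − 201.25)² / 201.25 = 0.0699
  tall yellow-fruited: (199 − 201.25)² / 201.25 = 0.0252
  dwarf red-fruited: (202 − 201.25)² / 201.25 = 0.0028
  dwarf yellow-fruited: (199 − 201.25)² / 201.25 = 0.0252
χ² = 0.0699 + 0.0252 + 0.0028 + 0.0252 = 0.1231 ≈ 0.123

0.123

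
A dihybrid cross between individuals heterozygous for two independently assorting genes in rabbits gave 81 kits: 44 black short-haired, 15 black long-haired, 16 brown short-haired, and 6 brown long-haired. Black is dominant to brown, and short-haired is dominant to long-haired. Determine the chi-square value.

0.273

A dihybrid F₂ with independent assortment and complete dominance at both loci gives a 9:3:3:1 phenotypic ratio.
Total ratio parts = 16. Expected numbers out of 81:
  black short-haired: 81 × 9/16 = 45.5625
  black long-haired: 81 × 3/16 = 15.1875
  brown short-haired: 81 × 3/16 = 15.1875
  brown long-haired: 81 × 1/16 = 5.0625
χ² = Σ (O − E)² / E
  black short-haired: (44 − 45.5625)² / 45.5625 = 0.0536
  black long-haired: (15 − 15.1875)² / 15.1875 = 0.0023
  brown short-haired: (16 − 15.1875)² / 15.1875 = 0.0435
  brown long-haired: (6 − 5.0625)² / 5.0625 = 0.1736
χ² = 0.0536 + 0.0023 + 0.0435 + 0.1736 = 0.273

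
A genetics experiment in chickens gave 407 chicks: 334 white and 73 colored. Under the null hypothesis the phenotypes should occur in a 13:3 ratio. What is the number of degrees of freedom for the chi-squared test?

A goodness-of-fit test with 2 phenotype classes has df = 2 − 1 = 1.

1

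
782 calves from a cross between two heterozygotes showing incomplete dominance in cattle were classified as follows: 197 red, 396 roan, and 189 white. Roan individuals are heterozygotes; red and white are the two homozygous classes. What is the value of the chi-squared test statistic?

With incomplete dominance, a heterozygote × heterozygote cross gives a 1:2:1 phenotypic ratio.
Under the 1:2:1 hypothesis (Σ ratio = 4, N = 782):
  red: 782 × 1/4 = 195.5
  roan: 782 × 2/4 = 391
  white: 782 × 1/4 = 195.5
χ² = Σ (O − E)² / E
  red: (197 − 195.5)² / 195.5 = 0.0115
  roan: (396 − 391)² / 391 = 0.0639
  white: (189 − 195.5)² / 195.5 = 0.2161
χ² = 0.0115 + 0.0639 + 0.2161 = 0.2915 ≈ 0.292

0.292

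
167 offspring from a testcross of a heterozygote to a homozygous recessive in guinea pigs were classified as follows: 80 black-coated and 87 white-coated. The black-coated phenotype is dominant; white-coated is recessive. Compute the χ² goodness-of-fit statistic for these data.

0.293

A testcross of a heterozygote (Aa × aa) gives a 1:1 phenotypic ratio.
Total ratio parts = 2. Expected numbers out of 167:
  black-coated: 167 × 1/2 = 83.5
  white-coated: 167 × 1/2 = 83.5
χ² = Σ (O − E)² / E
  black-coated: (80 − 83.5)² / 83.5 = 0.1467
  white-coated: (87 − 83.5)² / 83.5 = 0.1467
χ² = 0.1467 + 0.1467 = 0.2934 ≈ 0.293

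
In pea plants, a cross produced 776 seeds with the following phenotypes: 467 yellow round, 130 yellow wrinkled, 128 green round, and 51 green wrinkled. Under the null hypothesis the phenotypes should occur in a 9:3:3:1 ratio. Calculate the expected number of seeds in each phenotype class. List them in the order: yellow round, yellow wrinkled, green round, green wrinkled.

436.5, 145.5, 145.5, 48.5

The 9:3:3:1 ratio has 16 parts, so with N = 776 the expected counts are:
  yellow round: 776 × 9/16 = 436.5
  yellow wrinkled: 776 × 3/16 = 145.5
  green round: 776 × 3/16 = 145.5
  green wrinkled: 776 × 1/16 = 48.5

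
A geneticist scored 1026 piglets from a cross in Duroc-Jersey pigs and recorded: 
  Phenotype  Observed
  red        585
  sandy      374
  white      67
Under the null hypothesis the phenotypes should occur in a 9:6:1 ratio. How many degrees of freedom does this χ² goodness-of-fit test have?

A goodness-of-fit test with 3 phenotype classes has df = 3 − 1 = 2.

2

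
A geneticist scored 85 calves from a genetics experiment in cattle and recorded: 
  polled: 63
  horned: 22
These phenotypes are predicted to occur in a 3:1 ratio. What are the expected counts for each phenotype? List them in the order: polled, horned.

63.75, 21.25

The 3:1 ratio has 4 parts, so with N = 85 the expected counts are:
  polled: 85 × 3/4 = 63.75
  horned: 85 × 1/4 = 21.25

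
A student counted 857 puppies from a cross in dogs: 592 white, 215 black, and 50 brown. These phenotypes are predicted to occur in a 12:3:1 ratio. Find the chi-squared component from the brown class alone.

0.237

Under the 12:3:1 hypothesis (Σ ratio = 16, N = 857):
  white: 857 × 12/16 = 642.75
  black: 857 × 3/16 = 160.6875
  brown: 857 × 1/16 = 53.5625
Contribution of brown: (50 − 53.5625)² / 53.5625 = 0.2369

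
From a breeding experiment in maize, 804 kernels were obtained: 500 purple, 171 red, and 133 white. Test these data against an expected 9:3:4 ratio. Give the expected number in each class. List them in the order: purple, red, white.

The 9:3:4 ratio has 16 parts, so with N = 804 the expected counts are:
  purple: 804 × 9/16 = 452.25
  red: 804 × 3/16 = 150.75
  white: 804 × 4/16 = 201

452.25, 150.75, 201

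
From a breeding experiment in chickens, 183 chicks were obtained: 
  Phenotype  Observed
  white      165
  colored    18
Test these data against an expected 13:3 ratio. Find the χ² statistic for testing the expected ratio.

9.545

The 13:3 ratio has 16 parts, so with N = 183 the expected counts are:
  white: 183 × 13/16 = 148.6875
  colored: 183 × 3/16 = 34.3125
χ² = Σ (O − E)² / E
  white: (165 − 148.6875)² / 148.6875 = 1.7896
  colored: (18 − 34.3125)² / 34.3125 = 7.7551
χ² = 1.7896 + 7.7551 = 9.5447 ≈ 9.545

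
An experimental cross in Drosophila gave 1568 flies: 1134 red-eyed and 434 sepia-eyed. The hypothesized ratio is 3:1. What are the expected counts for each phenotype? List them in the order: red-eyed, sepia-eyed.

Under the 3:1 hypothesis (Σ ratio = 4, N = 1568):
  red-eyed: 1568 × 3/4 = 1176
  sepia-eyed: 1568 × 1/4 = 392

1176, 392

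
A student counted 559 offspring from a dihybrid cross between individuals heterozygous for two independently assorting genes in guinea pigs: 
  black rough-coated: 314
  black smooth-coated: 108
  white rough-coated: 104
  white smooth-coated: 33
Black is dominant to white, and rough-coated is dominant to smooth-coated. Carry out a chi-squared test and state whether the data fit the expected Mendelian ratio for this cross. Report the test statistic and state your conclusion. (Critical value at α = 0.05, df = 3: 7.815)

0.211; consistent

A dihybrid F₂ with independent assortment and complete dominance at both loci gives a 9:3:3:1 phenotypic ratio.
Total ratio parts = 16. Expected numbers out of 559:
  black rough-coated: 559 × 9/16 = 314.4375
  black smooth-coated: 559 × 3/16 = 104.8125
  white rough-coated: 559 × 3/16 = 104.8125
  white smooth-coated: 559 × 1/16 = 34.9375
χ² = Σ (O − E)² / E
  black rough-coated: (314 − 314.4375)² / 314.4375 = 0.0006
  black smooth-coated: (108 − 104.8125)² / 104.8125 = 0.0969
  white rough-coated: (104 − 104.8125)² / 104.8125 = 0.0063
  white smooth-coated: (33 − 34.9375)² / 34.9375 = 0.1074
χ² = 0.0006 + 0.0969 + 0.0063 + 0.1074 = 0.2112 ≈ 0.211
Degrees of freedom = 4 − 1 = 3; critical value at α = 0.05 is 7.815.
Since 0.211 < 7.815, we fail to reject the null hypothesis — the data are consistent with the 9:3:3:1 ratio.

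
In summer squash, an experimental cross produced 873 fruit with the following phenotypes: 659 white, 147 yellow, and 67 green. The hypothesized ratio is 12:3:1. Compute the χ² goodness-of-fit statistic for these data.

4.564

Under the 12:3:1 hypothesis (Σ ratio = 16, N = 873):
  white: 873 × 12/16 = 654.75
  yellow: 873 × 3/16 = 163.6875
  green: 873 × 1/16 = 54.5625
χ² = Σ (O − E)² / E
  white: (659 − 654.75)² / 654.75 = 0.0276
  yellow: (147 − 163.6875)² / 163.6875 = 1.7012
  green: (67 − 54.5625)² / 54.5625 = 2.8351
χ² = 0.0276 + 1.7012 + 2.8351 = 4.5639 ≈ 4.564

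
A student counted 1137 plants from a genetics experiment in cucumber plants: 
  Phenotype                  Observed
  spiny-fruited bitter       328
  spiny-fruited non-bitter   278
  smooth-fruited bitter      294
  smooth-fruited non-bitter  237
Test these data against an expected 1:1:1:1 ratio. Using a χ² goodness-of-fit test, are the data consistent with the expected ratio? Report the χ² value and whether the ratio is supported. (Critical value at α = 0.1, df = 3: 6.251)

Expected counts for N = 1137 under a 1:1:1:1 ratio (total parts = 4):
  spiny-fruited bitter: 1137 × 1/4 = 284.25
  spiny-fruited non-bitter: 1137 × 1/4 = 284.25
  smooth-fruited bitter: 1137 × 1/4 = 284.25
  smooth-fruited non-bitter: 1137 × 1/4 = 284.25
χ² = Σ (O − E)² / E
  spiny-fruited bitter: (328 − 284.25)² / 284.25 = 6.7337
  spiny-fruited non-bitter: (278 − 284.25)² / 284.25 = 0.1374
  smooth-fruited bitter: (294 − 284.25)² / 284.25 = 0.3344
  smooth-fruited non-bitter: (237 − 284.25)² / 284.25 = 7.8542
χ² = 6.7337 + 0.1374 + 0.3344 + 7.8542 = 15.0597 ≈ 15.060
Degrees of freedom = 4 − 1 = 3; critical value at α = 0.1 is 6.251.
Since 15.060 > 6.251, we reject the null hypothesis — the data do not fit the 1:1:1:1 ratio.

15.060; not consistent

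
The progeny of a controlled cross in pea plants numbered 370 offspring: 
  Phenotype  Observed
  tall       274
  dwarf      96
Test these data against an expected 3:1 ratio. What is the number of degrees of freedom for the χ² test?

1

A goodness-of-fit test with 2 phenotype classes has df = 2 − 1 = 1.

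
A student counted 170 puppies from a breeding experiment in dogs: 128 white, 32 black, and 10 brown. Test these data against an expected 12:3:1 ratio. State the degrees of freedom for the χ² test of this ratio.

A goodness-of-fit test with 3 phenotype classes has df = 3 − 1 = 2.

2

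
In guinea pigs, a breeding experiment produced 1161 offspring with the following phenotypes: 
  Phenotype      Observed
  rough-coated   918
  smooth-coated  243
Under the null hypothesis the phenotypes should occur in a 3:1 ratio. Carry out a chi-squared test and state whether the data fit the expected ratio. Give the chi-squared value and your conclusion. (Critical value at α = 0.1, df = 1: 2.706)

10.256; not consistent

Under the 3:1 hypothesis (Σ ratio = 4, N = 1161):
  rough-coated: 1161 × 3/4 = 870.75
  smooth-coated: 1161 × 1/4 = 290.25
χ² = Σ (O − E)² / E
  rough-coated: (918 − 870.75)² / 870.75 = 2.5640
  smooth-coated: (243 − 290.25)² / 290.25 = 7.6919
χ² = 2.5640 + 7.6919 = 10.2559 ≈ 10.256
Degrees of freedom = 2 − 1 = 1; critical value at α = 0.1 is 2.706.
Since 10.256 > 2.706, we reject the null hypothesis — the data do not fit the 3:1 ratio.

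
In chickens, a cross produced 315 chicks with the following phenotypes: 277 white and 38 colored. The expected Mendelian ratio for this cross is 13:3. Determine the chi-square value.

Under the 13:3 hypothesis (Σ ratio = 16, N = 315):
  white: 315 × 13/16 = 255.9375
  colored: 315 × 3/16 = 59.0625
χ² = Σ (O − E)² / E
  white: (277 − 255.9375)² / 255.9375 = 1.7333
  colored: (38 − 59.0625)² / 59.0625 = 7.5112
χ² = 1.7333 + 7.5112 = 9.2445 ≈ 9.245

9.245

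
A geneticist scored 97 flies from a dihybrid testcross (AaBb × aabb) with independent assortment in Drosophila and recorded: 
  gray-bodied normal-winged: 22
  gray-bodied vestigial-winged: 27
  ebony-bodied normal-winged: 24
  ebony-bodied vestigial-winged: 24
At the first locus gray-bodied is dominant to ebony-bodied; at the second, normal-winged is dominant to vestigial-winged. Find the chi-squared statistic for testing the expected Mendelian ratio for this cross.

A dihybrid testcross with independent assortment gives a 1:1:1:1 ratio.
Under the 1:1:1:1 hypothesis (Σ ratio = 4, N = 97):
  gray-bodied normal-winged: 97 × 1/4 = 24.25
  gray-bodied vestigial-winged: 97 × 1/4 = 24.25
  ebony-bodied normal-winged: 97 × 1/4 = 24.25
  ebony-bodied vestigial-winged: 97 × 1/4 = 24.25
χ² = Σ (O − E)² / E
  gray-bodied normal-winged: (22 − 24.25)² / 24.25 = 0.2088
  gray-bodied vestigial-winged: (27 − 24.25)² / 24.25 = 0.3119
  ebony-bodied normal-winged: (24 − 24.25)² / 24.25 = 0.0026
  ebony-bodied vestigial-winged: (24 − 24.25)² / 24.25 = 0.0026
χ² = 0.2088 + 0.3119 + 0.0026 + 0.0026 = 0.5259 ≈ 0.526

0.526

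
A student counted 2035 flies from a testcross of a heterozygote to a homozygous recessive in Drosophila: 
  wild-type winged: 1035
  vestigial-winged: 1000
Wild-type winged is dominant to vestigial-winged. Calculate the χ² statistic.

0.602

A testcross of a heterozygote (Aa × aa) gives a 1:1 phenotypic ratio.
Expected counts for N = 2035 under a 1:1 ratio (total parts = 2):
  wild-type winged: 2035 × 1/2 = 1017.5
  vestigial-winged: 2035 × 1/2 = 1017.5
χ² = Σ (O − E)² / E
  wild-type winged: (1035 − 1017.5)² / 1017.5 = 0.3010
  vestigial-winged: (1000 − 1017.5)² / 1017.5 = 0.3010
χ² = 0.3010 + 0.3010 = 0.602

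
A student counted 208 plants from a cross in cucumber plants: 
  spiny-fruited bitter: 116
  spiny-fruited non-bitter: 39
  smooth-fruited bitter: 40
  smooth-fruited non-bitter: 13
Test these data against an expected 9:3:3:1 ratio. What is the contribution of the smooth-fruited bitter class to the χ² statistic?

Under the 9:3:3:1 hypothesis (Σ ratio = 16, N = 208):
  spiny-fruited bitter: 208 × 9/16 = 117
  spiny-fruited non-bitter: 208 × 3/16 = 39
  smooth-fruited bitter: 208 × 3/16 = 39
  smooth-fruited non-bitter: 208 × 1/16 = 13
Contribution of smooth-fruited bitter: (40 − 39)² / 39 = 0.0256

0.026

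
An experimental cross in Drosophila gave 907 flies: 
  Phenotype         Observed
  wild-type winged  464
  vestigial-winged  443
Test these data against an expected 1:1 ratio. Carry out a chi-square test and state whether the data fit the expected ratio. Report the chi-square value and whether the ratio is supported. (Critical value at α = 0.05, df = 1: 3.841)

Expected counts for N = 907 under a 1:1 ratio (total parts = 2):
  wild-type winged: 907 × 1/2 = 453.5
  vestigial-winged: 907 × 1/2 = 453.5
χ² = Σ (O − E)² / E
  wild-type winged: (464 − 453.5)² / 453.5 = 0.2431
  vestigial-winged: (443 − 453.5)² / 453.5 = 0.2431
χ² = 0.2431 + 0.2431 = 0.4862 ≈ 0.486
Degrees of freedom = 2 − 1 = 1; critical value at α = 0.05 is 3.841.
Since 0.486 < 3.841, we fail to reject the null hypothesis — the data are consistent with the 1:1 ratio.

0.486; consistent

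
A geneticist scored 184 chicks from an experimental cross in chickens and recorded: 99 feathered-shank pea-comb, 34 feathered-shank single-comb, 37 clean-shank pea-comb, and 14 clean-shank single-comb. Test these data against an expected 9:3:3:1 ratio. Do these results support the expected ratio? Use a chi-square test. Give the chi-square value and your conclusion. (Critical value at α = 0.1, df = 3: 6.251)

0.928; consistent

The 9:3:3:1 ratio has 16 parts, so with N = 184 the expected counts are:
  feathered-shank pea-comb: 184 × 9/16 = 103.5
  feathered-shank single-comb: 184 × 3/16 = 34.5
  clean-shank pea-comb: 184 × 3/16 = 34.5
  clean-shank single-comb: 184 × 1/16 = 11.5
χ² = Σ (O − E)² / E
  feathered-shank pea-comb: (99 − 103.5)² / 103.5 = 0.1957
  feathered-shank single-comb: (34 − 34.5)² / 34.5 = 0.0072
  clean-shank pea-comb: (37 − 34.5)² / 34.5 = 0.1812
  clean-shank single-comb: (14 − 11.5)² / 11.5 = 0.5435
χ² = 0.1957 + 0.0072 + 0.1812 + 0.5435 = 0.9276 ≈ 0.928
Degrees of freedom = 4 − 1 = 3; critical value at α = 0.1 is 6.251.
Since 0.928 < 6.251, we fail to reject the null hypothesis — the data are consistent with the 9:3:3:1 ratio.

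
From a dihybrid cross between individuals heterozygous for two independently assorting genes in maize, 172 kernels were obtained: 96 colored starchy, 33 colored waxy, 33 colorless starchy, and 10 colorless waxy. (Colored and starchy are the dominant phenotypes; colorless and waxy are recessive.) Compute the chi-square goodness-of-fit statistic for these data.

A dihybrid F₂ with independent assortment and complete dominance at both loci gives a 9:3:3:1 phenotypic ratio.
The 9:3:3:1 ratio has 16 parts, so with N = 172 the expected counts are:
  colored starchy: 172 × 9/16 = 96.75
  colored waxy: 172 × 3/16 = 32.25
  colorless starchy: 172 × 3/16 = 32.25
  colorless waxy: 172 × 1/16 = 10.75
χ² = Σ (O − E)² / E
  colored starchy: (96 − 96.75)² / 96.75 = 0.0058
  colored waxy: (33 − 32.25)² / 32.25 = 0.0174
  colorless starchy: (33 − 32.25)² / 32.25 = 0.0174
  colorless waxy: (10 − 10.75)² / 10.75 = 0.0523
χ² = 0.0058 + 0.0174 + 0.0174 + 0.0523 = 0.0929 ≈ 0.093

0.093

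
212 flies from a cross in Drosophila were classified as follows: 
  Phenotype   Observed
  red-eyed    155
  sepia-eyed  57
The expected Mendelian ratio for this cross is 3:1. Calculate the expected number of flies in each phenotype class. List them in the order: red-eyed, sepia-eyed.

159, 53

Under the 3:1 hypothesis (Σ ratio = 4, N = 212):
  red-eyed: 212 × 3/4 = 159
  sepia-eyed: 212 × 1/4 = 53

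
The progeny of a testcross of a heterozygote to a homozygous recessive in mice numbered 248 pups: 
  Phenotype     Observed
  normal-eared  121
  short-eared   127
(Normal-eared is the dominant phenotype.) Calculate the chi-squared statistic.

A testcross of a heterozygote (Aa × aa) gives a 1:1 phenotypic ratio.
Total ratio parts = 2. Expected numbers out of 248:
  normal-eared: 248 × 1/2 = 124
  short-eared: 248 × 1/2 = 124
χ² = Σ (O − E)² / E
  normal-eared: (121 − 124)² / 124 = 0.0726
  short-eared: (127 − 124)² / 124 = 0.0726
χ² = 0.0726 + 0.0726 = 0.1452 ≈ 0.145

0.145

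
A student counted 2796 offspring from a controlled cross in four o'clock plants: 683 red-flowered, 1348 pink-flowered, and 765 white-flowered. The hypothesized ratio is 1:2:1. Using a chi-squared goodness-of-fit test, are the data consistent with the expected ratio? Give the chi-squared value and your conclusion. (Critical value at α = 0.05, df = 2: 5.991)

8.386; not consistent

Total ratio parts = 4. Expected numbers out of 2796:
  red-flowered: 2796 × 1/4 = 699
  pink-flowered: 2796 × 2/4 = 1398
  white-flowered: 2796 × 1/4 = 699
χ² = Σ (O − E)² / E
  red-flowered: (683 − 699)² / 699 = 0.3662
  pink-flowered: (1348 − 1398)² / 1398 = 1.7883
  white-flowered: (765 − 699)² / 699 = 6.2318
χ² = 0.3662 + 1.7883 + 6.2318 = 8.3863 ≈ 8.386
Degrees of freedom = 3 − 1 = 2; critical value at α = 0.05 is 5.991.
Since 8.386 > 5.991, we reject the null hypothesis — the data do not fit the 1:2:1 ratio.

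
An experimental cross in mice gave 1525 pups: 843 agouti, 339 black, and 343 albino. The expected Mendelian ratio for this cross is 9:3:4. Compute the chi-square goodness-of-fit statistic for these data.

13.940

Total ratio parts = 16. Expected numbers out of 1525:
  agouti: 1525 × 9/16 = 857.8125
  black: 1525 × 3/16 = 285.9375
  albino: 1525 × 4/16 = 381.25
χ² = Σ (O − E)² / E
  agouti: (843 − 857.8125)² / 857.8125 = 0.2558
  black: (339 − 285.9375)² / 285.9375 = 9.8470
  albino: (343 − 381.25)² / 381.25 = 3.8375
χ² = 0.2558 + 9.8470 + 3.8375 = 13.9403 ≈ 13.940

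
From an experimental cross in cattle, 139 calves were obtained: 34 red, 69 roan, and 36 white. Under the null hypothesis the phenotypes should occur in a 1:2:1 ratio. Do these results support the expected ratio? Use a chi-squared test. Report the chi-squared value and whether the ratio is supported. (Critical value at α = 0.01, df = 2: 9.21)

Expected counts for N = 139 under a 1:2:1 ratio (total parts = 4):
  red: 139 × 1/4 = 34.75
  roan: 139 × 2/4 = 69.5
  white: 139 × 1/4 = 34.75
χ² = Σ (O − E)² / E
  red: (34 − 34.75)² / 34.75 = 0.0162
  roan: (69 − 69.5)² / 69.5 = 0.0036
  white: (36 − 34.75)² / 34.75 = 0.0450
χ² = 0.0162 + 0.0036 + 0.0450 = 0.0648 ≈ 0.065
Degrees of freedom = 3 − 1 = 2; critical value at α = 0.01 is 9.21.
Since 0.065 < 9.21, we fail to reject the null hypothesis — the data are consistent with the 1:2:1 ratio.

0.065; consistent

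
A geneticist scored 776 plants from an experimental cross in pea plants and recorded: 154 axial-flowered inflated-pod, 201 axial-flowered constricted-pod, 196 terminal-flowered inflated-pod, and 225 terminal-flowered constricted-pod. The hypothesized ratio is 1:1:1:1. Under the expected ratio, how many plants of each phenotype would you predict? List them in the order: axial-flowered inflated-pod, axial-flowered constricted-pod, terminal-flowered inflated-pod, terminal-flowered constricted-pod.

The 1:1:1:1 ratio has 4 parts, so with N = 776 the expected counts are:
  axial-flowered inflated-pod: 776 × 1/4 = 194
  axial-flowered constricted-pod: 776 × 1/4 = 194
  terminal-flowered inflated-pod: 776 × 1/4 = 194
  terminal-flowered constricted-pod: 776 × 1/4 = 194

194, 194, 194, 194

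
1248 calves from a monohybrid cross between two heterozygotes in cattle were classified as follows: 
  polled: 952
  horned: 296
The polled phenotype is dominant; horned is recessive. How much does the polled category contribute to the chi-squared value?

For a monohybrid cross between heterozygotes with complete dominance, the expected phenotypic ratio is 3:1.
Expected counts for N = 1248 under a 3:1 ratio (total parts = 4):
  polled: 1248 × 3/4 = 936
  horned: 1248 × 1/4 = 312
Contribution of polled: (952 − 936)² / 936 = 0.2735

0.274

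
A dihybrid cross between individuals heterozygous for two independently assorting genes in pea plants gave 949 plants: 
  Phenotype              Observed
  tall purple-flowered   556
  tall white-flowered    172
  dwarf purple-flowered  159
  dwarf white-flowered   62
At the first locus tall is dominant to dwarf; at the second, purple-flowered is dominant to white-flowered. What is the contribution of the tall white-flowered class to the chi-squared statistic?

0.198

A dihybrid F₂ with independent assortment and complete dominance at both loci gives a 9:3:3:1 phenotypic ratio.
The 9:3:3:1 ratio has 16 parts, so with N = 949 the expected counts are:
  tall purple-flowered: 949 × 9/16 = 533.8125
  tall white-flowered: 949 × 3/16 = 177.9375
  dwarf purple-flowered: 949 × 3/16 = 177.9375
  dwarf white-flowered: 949 × 1/16 = 59.3125
Contribution of tall white-flowered: (172 − 177.9375)² / 177.9375 = 0.1981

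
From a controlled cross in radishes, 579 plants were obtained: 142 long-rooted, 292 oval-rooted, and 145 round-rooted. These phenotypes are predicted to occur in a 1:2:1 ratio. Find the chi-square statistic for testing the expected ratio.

Expected counts for N = 579 under a 1:2:1 ratio (total parts = 4):
  long-rooted: 579 × 1/4 = 144.75
  oval-rooted: 579 × 2/4 = 289.5
  round-rooted: 579 × 1/4 = 144.75
χ² = Σ (O − E)² / E
  long-rooted: (142 − 144.75)² / 144.75 = 0.0522
  oval-rooted: (292 − 289.5)² / 289.5 = 0.0216
  round-rooted: (145 − 144.75)² / 144.75 = 0.0004
χ² = 0.0522 + 0.0216 + 0.0004 = 0.0742 ≈ 0.074

0.074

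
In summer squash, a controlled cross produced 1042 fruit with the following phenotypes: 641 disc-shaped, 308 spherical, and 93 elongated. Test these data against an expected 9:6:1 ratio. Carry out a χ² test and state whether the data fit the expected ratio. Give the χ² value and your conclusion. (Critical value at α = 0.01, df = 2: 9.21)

The 9:6:1 ratio has 16 parts, so with N = 1042 the expected counts are:
  disc-shaped: 1042 × 9/16 = 586.125
  spherical: 1042 × 6/16 = 390.75
  elongated: 1042 × 1/16 = 65.125
χ² = Σ (O − E)² / E
  disc-shaped: (641 − 586.125)² / 586.125 = 5.1376
  spherical: (308 − 390.75)² / 390.75 = 17.5242
  elongated: (93 − 65.125)² / 65.125 = 11.9311
χ² = 5.1376 + 17.5242 + 11.9311 = 34.5929 ≈ 34.593
Degrees of freedom = 3 − 1 = 2; critical value at α = 0.01 is 9.21.
Since 34.593 > 9.21, we reject the null hypothesis — the data do not fit the 9:6:1 ratio.

34.593; not consistent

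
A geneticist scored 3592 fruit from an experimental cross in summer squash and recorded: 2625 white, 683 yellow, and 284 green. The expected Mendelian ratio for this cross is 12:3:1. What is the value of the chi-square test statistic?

The 12:3:1 ratio has 16 parts, so with N = 3592 the expected counts are:
  white: 3592 × 12/16 = 2694
  yellow: 3592 × 3/16 = 673.5
  green: 3592 × 1/16 = 224.5
χ² = Σ (O − E)² / E
  white: (2625 − 2694)² / 2694 = 1.7673
  yellow: (683 − 673.5)² / 673.5 = 0.1340
  green: (284 − 224.5)² / 224.5 = 15.7695
χ² = 1.7673 + 0.1340 + 15.7695 = 17.6708 ≈ 17.671

17.671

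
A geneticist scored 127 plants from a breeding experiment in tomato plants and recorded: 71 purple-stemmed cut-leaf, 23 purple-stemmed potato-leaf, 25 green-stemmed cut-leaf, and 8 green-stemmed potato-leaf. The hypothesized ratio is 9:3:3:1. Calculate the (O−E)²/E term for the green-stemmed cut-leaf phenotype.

Total ratio parts = 16. Expected numbers out of 127:
  purple-stemmed cut-leaf: 127 × 9/16 = 71.4375
  purple-stemmed potato-leaf: 127 × 3/16 = 23.8125
  green-stemmed cut-leaf: 127 × 3/16 = 23.8125
  green-stemmed potato-leaf: 127 × 1/16 = 7.9375
Contribution of green-stemmed cut-leaf: (25 − 23.8125)² / 23.8125 = 0.0592

0.059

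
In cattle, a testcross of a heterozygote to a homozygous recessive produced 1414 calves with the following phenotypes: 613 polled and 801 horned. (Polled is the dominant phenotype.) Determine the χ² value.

A testcross of a heterozygote (Aa × aa) gives a 1:1 phenotypic ratio.
Total ratio parts = 2. Expected numbers out of 1414:
  polled: 1414 × 1/2 = 707
  horned: 1414 × 1/2 = 707
χ² = Σ (O − E)² / E
  polled: (613 − 707)² / 707 = 12.4979
  horned: (801 − 707)² / 707 = 12.4979
χ² = 12.4979 + 12.4979 = 24.9958 ≈ 24.996

24.996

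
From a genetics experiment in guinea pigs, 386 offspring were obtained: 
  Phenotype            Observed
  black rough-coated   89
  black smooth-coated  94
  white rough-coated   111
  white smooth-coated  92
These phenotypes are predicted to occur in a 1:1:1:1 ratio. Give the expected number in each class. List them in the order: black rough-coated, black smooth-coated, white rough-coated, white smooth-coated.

96.5, 96.5, 96.5, 96.5

Under the 1:1:1:1 hypothesis (Σ ratio = 4, N = 386):
  black rough-coated: 386 × 1/4 = 96.5
  black smooth-coated: 386 × 1/4 = 96.5
  white rough-coated: 386 × 1/4 = 96.5
  white smooth-coated: 386 × 1/4 = 96.5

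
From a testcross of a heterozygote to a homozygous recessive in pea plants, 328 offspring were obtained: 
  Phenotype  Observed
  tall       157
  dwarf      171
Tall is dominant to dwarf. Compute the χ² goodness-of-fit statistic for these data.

0.598

A testcross of a heterozygote (Aa × aa) gives a 1:1 phenotypic ratio.
Expected counts for N = 328 under a 1:1 ratio (total parts = 2):
  tall: 328 × 1/2 = 164
  dwarf: 328 × 1/2 = 164
χ² = Σ (O − E)² / E
  tall: (157 − 164)² / 164 = 0.2988
  dwarf: (171 − 164)² / 164 = 0.2988
χ² = 0.2988 + 0.2988 = 0.5976 ≈ 0.598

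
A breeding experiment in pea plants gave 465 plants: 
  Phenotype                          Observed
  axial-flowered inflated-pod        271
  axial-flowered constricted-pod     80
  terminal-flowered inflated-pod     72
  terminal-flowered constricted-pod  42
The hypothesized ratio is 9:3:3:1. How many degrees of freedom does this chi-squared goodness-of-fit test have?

3

A goodness-of-fit test with 4 phenotype classes has df = 4 − 1 = 3.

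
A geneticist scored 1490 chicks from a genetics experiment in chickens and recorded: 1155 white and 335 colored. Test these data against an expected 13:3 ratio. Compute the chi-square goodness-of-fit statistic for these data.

Expected counts for N = 1490 under a 13:3 ratio (total parts = 16):
  white: 1490 × 13/16 = 1210.625
  colored: 1490 × 3/16 = 279.375
χ² = Σ (O − E)² / E
  white: (1155 − 1210.625)² / 1210.625 = 2.5558
  colored: (335 − 279.375)² / 279.375 = 11.0752
χ² = 2.5558 + 11.0752 = 13.631

13.631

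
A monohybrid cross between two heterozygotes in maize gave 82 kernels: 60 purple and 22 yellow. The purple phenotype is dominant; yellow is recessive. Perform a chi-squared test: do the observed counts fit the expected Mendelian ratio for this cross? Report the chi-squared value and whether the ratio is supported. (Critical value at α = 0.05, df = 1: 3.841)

0.146; consistent

For a monohybrid cross between heterozygotes with complete dominance, the expected phenotypic ratio is 3:1.
Under the 3:1 hypothesis (Σ ratio = 4, N = 82):
  purple: 82 × 3/4 = 61.5
  yellow: 82 × 1/4 = 20.5
χ² = Σ (O − E)² / E
  purple: (60 − 61.5)² / 61.5 = 0.0366
  yellow: (22 − 20.5)² / 20.5 = 0.1098
χ² = 0.0366 + 0.1098 = 0.1464 ≈ 0.146
Degrees of freedom = 2 − 1 = 1; critical value at α = 0.05 is 3.841.
Since 0.146 < 3.841, we fail to reject the null hypothesis — the data are consistent with the 3:1 ratio.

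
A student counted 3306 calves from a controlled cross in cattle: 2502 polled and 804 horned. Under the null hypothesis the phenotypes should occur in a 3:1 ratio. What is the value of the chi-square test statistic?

0.817

Under the 3:1 hypothesis (Σ ratio = 4, N = 3306):
  polled: 3306 × 3/4 = 2479.5
  horned: 3306 × 1/4 = 826.5
χ² = Σ (O − E)² / E
  polled: (2502 − 2479.5)² / 2479.5 = 0.2042
  horned: (804 − 826.5)² / 826.5 = 0.6125
χ² = 0.2042 + 0.6125 = 0.8167 ≈ 0.817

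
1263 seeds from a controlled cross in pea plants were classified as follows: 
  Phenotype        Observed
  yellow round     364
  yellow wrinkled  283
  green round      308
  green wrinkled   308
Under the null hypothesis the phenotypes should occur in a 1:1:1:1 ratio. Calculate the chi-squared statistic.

11.150

Total ratio parts = 4. Expected numbers out of 1263:
  yellow round: 1263 × 1/4 = 315.75
  yellow wrinkled: 1263 × 1/4 = 315.75
  green round: 1263 × 1/4 = 315.75
  green wrinkled: 1263 × 1/4 = 315.75
χ² = Σ (O − E)² / E
  yellow round: (364 − 315.75)² / 315.75 = 7.3731
  yellow wrinkled: (283 − 315.75)² / 315.75 = 3.3969
  green round: (308 − 315.75)² / 315.75 = 0.1902
  green wrinkled: (308 − 315.75)² / 315.75 = 0.1902
χ² = 7.3731 + 3.3969 + 0.1902 + 0.1902 = 11.1504 ≈ 11.150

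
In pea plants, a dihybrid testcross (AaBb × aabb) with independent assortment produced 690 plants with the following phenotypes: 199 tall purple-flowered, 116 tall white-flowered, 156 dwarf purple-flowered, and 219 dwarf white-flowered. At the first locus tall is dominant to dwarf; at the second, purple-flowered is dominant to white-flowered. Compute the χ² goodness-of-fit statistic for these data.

A dihybrid testcross with independent assortment gives a 1:1:1:1 ratio.
Total ratio parts = 4. Expected numbers out of 690:
  tall purple-flowered: 690 × 1/4 = 172.5
  tall white-flowered: 690 × 1/4 = 172.5
  dwarf purple-flowered: 690 × 1/4 = 172.5
  dwarf white-flowered: 690 × 1/4 = 172.5
χ² = Σ (O − E)² / E
  tall purple-flowered: (199 − 172.5)² / 172.5 = 4.0710
  tall white-flowered: (116 − 172.5)² / 172.5 = 18.5058
  dwarf purple-flowered: (156 − 172.5)² / 172.5 = 1.5783
  dwarf white-flowered: (219 − 172.5)² / 172.5 = 12.5348
χ² = 4.0710 + 18.5058 + 1.5783 + 12.5348 = 36.6899 ≈ 36.690

36.690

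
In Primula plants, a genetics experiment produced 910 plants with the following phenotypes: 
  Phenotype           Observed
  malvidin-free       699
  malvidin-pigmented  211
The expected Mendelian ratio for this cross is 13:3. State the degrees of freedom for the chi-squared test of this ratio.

A goodness-of-fit test with 2 phenotype classes has df = 2 − 1 = 1.

1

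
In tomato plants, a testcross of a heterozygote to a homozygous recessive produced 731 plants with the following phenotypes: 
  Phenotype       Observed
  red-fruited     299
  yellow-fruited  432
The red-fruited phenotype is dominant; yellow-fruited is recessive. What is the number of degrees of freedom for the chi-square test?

1

A testcross of a heterozygote (Aa × aa) gives a 1:1 phenotypic ratio.
A goodness-of-fit test with 2 phenotype classes has df = 2 − 1 = 1.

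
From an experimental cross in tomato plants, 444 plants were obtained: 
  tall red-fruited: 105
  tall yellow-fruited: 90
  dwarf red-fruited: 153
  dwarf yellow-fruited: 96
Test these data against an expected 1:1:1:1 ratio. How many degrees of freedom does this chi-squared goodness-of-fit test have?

A goodness-of-fit test with 4 phenotype classes has df = 4 − 1 = 3.

3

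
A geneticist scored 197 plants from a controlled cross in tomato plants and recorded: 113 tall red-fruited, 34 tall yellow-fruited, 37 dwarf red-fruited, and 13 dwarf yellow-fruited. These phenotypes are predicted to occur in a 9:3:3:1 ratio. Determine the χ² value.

0.315

Under the 9:3:3:1 hypothesis (Σ ratio = 16, N = 197):
  tall red-fruited: 197 × 9/16 = 110.8125
  tall yellow-fruited: 197 × 3/16 = 36.9375
  dwarf red-fruited: 197 × 3/16 = 36.9375
  dwarf yellow-fruited: 197 × 1/16 = 12.3125
χ² = Σ (O − E)² / E
  tall red-fruited: (113 − 110.8125)² / 110.8125 = 0.0432
  tall yellow-fruited: (34 − 36.9375)² / 36.9375 = 0.2336
  dwarf red-fruited: (37 − 36.9375)² / 36.9375 = 0.0001
  dwarf yellow-fruited: (13 − 12.3125)² / 12.3125 = 0.0384
χ² = 0.0432 + 0.2336 + 0.0001 + 0.0384 = 0.3153 ≈ 0.315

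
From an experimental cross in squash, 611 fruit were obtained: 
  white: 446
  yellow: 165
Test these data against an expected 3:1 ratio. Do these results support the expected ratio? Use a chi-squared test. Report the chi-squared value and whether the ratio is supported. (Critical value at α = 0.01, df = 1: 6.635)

1.310; consistent

Under the 3:1 hypothesis (Σ ratio = 4, N = 611):
  white: 611 × 3/4 = 458.25
  yellow: 611 × 1/4 = 152.75
χ² = Σ (O − E)² / E
  white: (446 − 458.25)² / 458.25 = 0.3275
  yellow: (165 − 152.75)² / 152.75 = 0.9824
χ² = 0.3275 + 0.9824 = 1.3099 ≈ 1.310
Degrees of freedom = 2 − 1 = 1; critical value at α = 0.01 is 6.635.
Since 1.310 < 6.635, we fail to reject the null hypothesis — the data are consistent with the 3:1 ratio.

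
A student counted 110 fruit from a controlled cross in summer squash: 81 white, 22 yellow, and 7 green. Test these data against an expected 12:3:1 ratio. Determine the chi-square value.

Total ratio parts = 16. Expected numbers out of 110:
  white: 110 × 12/16 = 82.5
  yellow: 110 × 3/16 = 20.625
  green: 110 × 1/16 = 6.875
χ² = Σ (O − E)² / E
  white: (81 − 82.5)² / 82.5 = 0.0273
  yellow: (22 − 20.625)² / 20.625 = 0.0917
  green: (7 − 6.875)² / 6.875 = 0.0023
χ² = 0.0273 + 0.0917 + 0.0023 = 0.1213 ≈ 0.121

0.121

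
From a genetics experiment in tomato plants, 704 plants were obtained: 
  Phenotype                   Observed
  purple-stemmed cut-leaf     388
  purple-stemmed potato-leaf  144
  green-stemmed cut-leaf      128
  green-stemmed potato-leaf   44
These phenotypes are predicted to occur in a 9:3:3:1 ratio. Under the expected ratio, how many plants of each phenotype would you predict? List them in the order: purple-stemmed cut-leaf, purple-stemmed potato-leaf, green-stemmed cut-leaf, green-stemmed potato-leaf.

396, 132, 132, 44

Under the 9:3:3:1 hypothesis (Σ ratio = 16, N = 704):
  purple-stemmed cut-leaf: 704 × 9/16 = 396
  purple-stemmed potato-leaf: 704 × 3/16 = 132
  green-stemmed cut-leaf: 704 × 3/16 = 132
  green-stemmed potato-leaf: 704 × 1/16 = 44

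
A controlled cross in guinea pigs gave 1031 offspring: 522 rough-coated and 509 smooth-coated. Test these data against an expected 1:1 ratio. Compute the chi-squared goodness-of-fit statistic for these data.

0.164

Under the 1:1 hypothesis (Σ ratio = 2, N = 1031):
  rough-coated: 1031 × 1/2 = 515.5
  smooth-coated: 1031 × 1/2 = 515.5
χ² = Σ (O − E)² / E
  rough-coated: (522 − 515.5)² / 515.5 = 0.0820
  smooth-coated: (509 − 515.5)² / 515.5 = 0.0820
χ² = 0.0820 + 0.0820 = 0.164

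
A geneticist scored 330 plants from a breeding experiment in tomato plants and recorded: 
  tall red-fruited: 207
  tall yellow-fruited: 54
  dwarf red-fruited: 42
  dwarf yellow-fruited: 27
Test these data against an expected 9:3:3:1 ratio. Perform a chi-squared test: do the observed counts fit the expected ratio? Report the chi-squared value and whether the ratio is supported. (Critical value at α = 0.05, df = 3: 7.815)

The 9:3:3:1 ratio has 16 parts, so with N = 330 the expected counts are:
  tall red-fruited: 330 × 9/16 = 185.625
  tall yellow-fruited: 330 × 3/16 = 61.875
  dwarf red-fruited: 330 × 3/16 = 61.875
  dwarf yellow-fruited: 330 × 1/16 = 20.625
χ² = Σ (O − E)² / E
  tall red-fruited: (207 − 185.625)² / 185.625 = 2.4614
  tall yellow-fruited: (54 − 61.875)² / 61.875 = 1.0023
  dwarf red-fruited: (42 − 61.875)² / 61.875 = 6.3841
  dwarf yellow-fruited: (27 − 20.625)² / 20.625 = 1.9705
χ² = 2.4614 + 1.0023 + 6.3841 + 1.9705 = 11.8183 ≈ 11.818
Degrees of freedom = 4 − 1 = 3; critical value at α = 0.05 is 7.815.
Since 11.818 > 7.815, we reject the null hypothesis — the data do not fit the 9:3:3:1 ratio.

11.818; not consistent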